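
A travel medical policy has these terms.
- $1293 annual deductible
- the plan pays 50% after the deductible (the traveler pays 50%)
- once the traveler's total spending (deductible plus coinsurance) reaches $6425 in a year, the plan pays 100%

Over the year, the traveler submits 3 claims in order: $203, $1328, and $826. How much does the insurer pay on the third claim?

Claim 1 — $203: entire amount goes to the deductible. Cost to traveler: $203. OOP to date $203. Insurer: $203 − $203 = $0.
Claim 2 — $1328: $1090 finishes the deductible; $238 goes to coinsurance; traveler's 50% is $119. Traveler pays $1209; OOP now $1412. Insurer: $1328 − $1209 = $119.
Claim 3 — $826: deductible met; 50% of $826 = $413. Traveler pays $413; OOP now $1825. Insurer: $826 − $413 = $413.

$413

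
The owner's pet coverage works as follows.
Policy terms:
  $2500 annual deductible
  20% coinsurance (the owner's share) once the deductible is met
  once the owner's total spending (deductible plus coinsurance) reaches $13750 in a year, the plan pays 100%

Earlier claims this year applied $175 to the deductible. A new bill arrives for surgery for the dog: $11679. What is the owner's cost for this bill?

$175 of the $2500 deductible is already met, leaving $2325.
The remaining $9354 (= $11679 − $2325) moves to coinsurance.
Owner's 20% share of $9354 is $1870.80.
So the owner owes $2325 + $1870.80 = $4195.80 before any cap.
Cumulative spending $175 + $4195.80 = $4370.80 stays under the $13750 maximum.

$4195.80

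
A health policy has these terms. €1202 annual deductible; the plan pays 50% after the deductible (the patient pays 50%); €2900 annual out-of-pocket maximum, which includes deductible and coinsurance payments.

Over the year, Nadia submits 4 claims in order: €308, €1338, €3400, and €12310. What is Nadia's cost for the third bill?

€1476

Bill 1, €308: all of it applies to the deductible. Cost to patient: €308. OOP to date €308.
Bill 2, €1338: €894 to deductible, leaving €444; 50% of €444 = €222. Patient pays €1116; OOP now €1424.
Bill 3, €3400: 50% coinsurance on €3400 = €1700. OOP would hit €3124 > €2900, so the cap limits the patient to €2900 − €1424 = €1476.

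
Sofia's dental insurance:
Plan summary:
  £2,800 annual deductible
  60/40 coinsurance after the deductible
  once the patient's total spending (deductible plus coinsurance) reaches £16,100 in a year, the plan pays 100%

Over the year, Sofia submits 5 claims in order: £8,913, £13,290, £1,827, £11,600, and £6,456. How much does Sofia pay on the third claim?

£730.80

Claim 1 (£8,913): deductible takes £2,800, £6,113 remains; patient's 40% is £2,445.20. Patient pays £5,245.20; OOP now £5,245.20.
Claim 2 (£13,290): 40% coinsurance on £13,290 = £5,316. Patient pays £5,316; OOP now £10,561.20.
Claim 3 (£1,827): 40% coinsurance on £1,827 = £730.80. Patient pays £730.80; OOP now £11,292.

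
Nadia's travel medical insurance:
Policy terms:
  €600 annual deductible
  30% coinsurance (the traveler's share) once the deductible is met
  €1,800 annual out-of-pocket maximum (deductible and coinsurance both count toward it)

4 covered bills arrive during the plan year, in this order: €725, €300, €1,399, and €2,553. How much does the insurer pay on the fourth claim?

€1,900.20

#1 (€725): €600 to deductible, leaving €125; 30% of €125 = €37.50. Cost to traveler: €637.50. OOP to date €637.50. Plan pays €725 − €637.50 = €87.50.
#2 (€300): deductible already satisfied, so traveler's share is 30% × €300 = €90. Cost to traveler: €90. OOP to date €727.50. Plan pays €300 − €90 = €210.
#3 (€1,399): 30% coinsurance on €1,399 = €419.70. Traveler pays €419.70; OOP now €1,147.20. Plan pays €1,399 − €419.70 = €979.30.
#4 (€2,553): deductible met; 30% of €2,553 = €765.90. Adding that to €1,147.20 gives €1,913.10, past the €1,800 cap; traveler pays only €1,800 − €1,147.20 = €652.80. Plan pays €2,553 − €652.80 = €1,900.20.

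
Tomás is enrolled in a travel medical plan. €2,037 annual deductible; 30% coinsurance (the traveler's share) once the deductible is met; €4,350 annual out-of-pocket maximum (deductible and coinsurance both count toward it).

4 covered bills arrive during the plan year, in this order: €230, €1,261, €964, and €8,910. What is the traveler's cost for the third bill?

€671.40

#1 (€230): all of it applies to the deductible. Traveler owes €230 (running OOP €230).
#2 (€1,261): fully absorbed by the deductible. Traveler owes €1,261 (running OOP €1,491).
#3 (€964): €546 finishes the deductible; €418 goes to coinsurance; coinsurance €418 × 30% = €125.40. Traveler pays €671.40; OOP now €2,162.40.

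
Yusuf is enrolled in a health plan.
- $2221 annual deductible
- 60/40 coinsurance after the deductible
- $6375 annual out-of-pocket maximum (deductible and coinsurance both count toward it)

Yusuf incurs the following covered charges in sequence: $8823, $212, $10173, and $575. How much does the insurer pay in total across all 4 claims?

$13408

Bill 1, $8823: deductible takes $2221, $6602 remains; coinsurance $6602 × 40% = $2640.80. Patient pays $4861.80; OOP now $4861.80. Insurer: $8823 − $4861.80 = $3961.20.
Bill 2, $212: 40% coinsurance on $212 = $84.80. Patient owes $84.80 (running OOP $4946.60). Insurer: $212 − $84.80 = $127.20.
Bill 3, $10173: 40% coinsurance on $10173 = $4069.20. That would push OOP to $9015.80, over the $6375 cap, so patient pays $6375 − $4946.60 = $1428.40. Insurer: $10173 − $1428.40 = $8744.60.
Bill 4, $575: deductible already satisfied, so patient's share is 40% × $575 = $230. OOP would hit $6605 > $6375, so the cap limits the patient to $6375 − $6375 = $0. Insurer: $575 − $0 = $575.
Insurer total = bills − patient's total = $19783 − $6375 = $13408.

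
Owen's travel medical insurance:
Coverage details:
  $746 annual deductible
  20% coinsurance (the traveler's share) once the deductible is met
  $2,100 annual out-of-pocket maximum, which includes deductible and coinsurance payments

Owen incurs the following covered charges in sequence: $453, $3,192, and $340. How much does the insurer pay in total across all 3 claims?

$2,591.20

Claim 1 ($453): all of it applies to the deductible. Cost to traveler: $453. OOP to date $453. Insurer: $453 − $453 = $0.
Claim 2 ($3,192): $293 finishes the deductible; $2,899 goes to coinsurance; coinsurance $2,899 × 20% = $579.80. Traveler pays $872.80; OOP now $1,325.80. Plan pays $3,192 − $872.80 = $2,319.20.
Claim 3 ($340): 20% coinsurance on $340 = $68. Traveler pays $68; OOP now $1,393.80. Plan pays $340 − $68 = $272.
Insurer total = bills − traveler's total = $3,985 − $1,393.80 = $2,591.20.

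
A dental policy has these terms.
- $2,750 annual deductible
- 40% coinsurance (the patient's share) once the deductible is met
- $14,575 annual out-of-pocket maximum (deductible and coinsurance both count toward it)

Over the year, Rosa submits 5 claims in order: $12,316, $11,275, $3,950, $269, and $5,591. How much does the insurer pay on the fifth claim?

$3,790

Bill 1, $12,316: deductible takes $2,750, $9,566 remains; coinsurance $9,566 × 40% = $3,826.40. Patient pays $6,576.40; OOP now $6,576.40. Plan pays $12,316 − $6,576.40 = $5,739.60.
Bill 2, $11,275: deductible met; 40% of $11,275 = $4,510. Patient owes $4,510 (running OOP $11,086.40). Plan pays $11,275 − $4,510 = $6,765.
Bill 3, $3,950: deductible already satisfied, so patient's share is 40% × $3,950 = $1,580. Cost to patient: $1,580. OOP to date $12,666.40. Insurer: $3,950 − $1,580 = $2,370.
Bill 4, $269: deductible met; 40% of $269 = $107.60. Cost to patient: $107.60. OOP to date $12,774. Insurer: $269 − $107.60 = $161.40.
Bill 5, $5,591: deductible already satisfied, so patient's share is 40% × $5,591 = $2,236.40. OOP would hit $15,010.40 > $14,575, so the cap limits the patient to $14,575 − $12,774 = $1,801. Plan pays $5,591 − $1,801 = $3,790.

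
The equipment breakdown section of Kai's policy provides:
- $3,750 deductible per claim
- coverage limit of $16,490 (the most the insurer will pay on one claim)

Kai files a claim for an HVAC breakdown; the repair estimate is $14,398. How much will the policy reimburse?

$10,648

Subtract the deductible: $14,398 − $3,750 = $10,648.
That's under the $16,490 cap, so the insurer reimburses the full $10,648.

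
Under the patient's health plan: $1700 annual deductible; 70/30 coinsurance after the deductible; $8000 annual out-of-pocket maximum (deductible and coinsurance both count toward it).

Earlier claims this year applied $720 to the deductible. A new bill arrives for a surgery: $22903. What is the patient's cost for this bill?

$7280

$720 of the $1700 deductible is already met, leaving $980.
After the $980 deductible portion, $22903 − $980 = $21923 is subject to coinsurance.
30% of $21923 = $6576.90 falls to the patient.
Patient responsibility before any cap: $980 + $6576.90 = $7556.90.
Adding $7556.90 to the $720 already spent would give $8276.90, which exceeds the $8000 cap; the patient pays just $8000 − $720 = $7280.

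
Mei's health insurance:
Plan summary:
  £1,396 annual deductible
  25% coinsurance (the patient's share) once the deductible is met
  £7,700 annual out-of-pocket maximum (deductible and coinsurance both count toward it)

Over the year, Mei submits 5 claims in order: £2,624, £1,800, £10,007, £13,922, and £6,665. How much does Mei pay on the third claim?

Bill 1, £2,624: £1,396 finishes the deductible; £1,228 goes to coinsurance; 25% of £1,228 = £307. Patient owes £1,703 (running OOP £1,703).
Bill 2, £1,800: 25% coinsurance on £1,800 = £450. Cost to patient: £450. OOP to date £2,153.
Bill 3, £10,007: deductible met; 25% of £10,007 = £2,501.75. Patient owes £2,501.75 (running OOP £4,654.75).

£2,501.75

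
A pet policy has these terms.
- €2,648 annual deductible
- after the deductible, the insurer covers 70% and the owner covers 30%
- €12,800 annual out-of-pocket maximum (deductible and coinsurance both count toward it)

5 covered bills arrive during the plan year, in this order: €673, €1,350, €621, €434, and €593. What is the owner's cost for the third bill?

#1 (€673): fully absorbed by the deductible. Cost to owner: €673. OOP to date €673.
#2 (€1,350): all of it applies to the deductible. Owner pays €1,350; OOP now €2,023.
#3 (€621): entire amount goes to the deductible. Owner pays €621; OOP now €2,644.

€621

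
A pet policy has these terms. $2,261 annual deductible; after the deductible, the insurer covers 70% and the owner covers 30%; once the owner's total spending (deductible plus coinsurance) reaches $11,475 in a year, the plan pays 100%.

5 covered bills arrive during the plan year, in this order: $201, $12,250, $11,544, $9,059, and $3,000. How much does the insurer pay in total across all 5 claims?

#1 ($201): all of it applies to the deductible. Owner pays $201; OOP now $201. Plan pays $201 − $201 = $0.
#2 ($12,250): $2,060 finishes the deductible; $10,190 goes to coinsurance; 30% of $10,190 = $3,057. Cost to owner: $5,117. OOP to date $5,318. Plan pays $12,250 − $5,117 = $7,133.
#3 ($11,544): deductible already satisfied, so owner's share is 30% × $11,544 = $3,463.20. Owner owes $3,463.20 (running OOP $8,781.20). Plan pays $11,544 − $3,463.20 = $8,080.80.
#4 ($9,059): deductible met; 30% of $9,059 = $2,717.70. Adding that to $8,781.20 gives $11,498.90, past the $11,475 cap; owner pays only $11,475 − $8,781.20 = $2,693.80. Insurer: $9,059 − $2,693.80 = $6,365.20.
#5 ($3,000): 30% coinsurance on $3,000 = $900. OOP would hit $12,375 > $11,475, so the cap limits the owner to $11,475 − $11,475 = $0. Plan pays $3,000 − $0 = $3,000.
Insurer total: $0 + $7,133 + $8,080.80 + $6,365.20 + $3,000 = $24,579.

$24,579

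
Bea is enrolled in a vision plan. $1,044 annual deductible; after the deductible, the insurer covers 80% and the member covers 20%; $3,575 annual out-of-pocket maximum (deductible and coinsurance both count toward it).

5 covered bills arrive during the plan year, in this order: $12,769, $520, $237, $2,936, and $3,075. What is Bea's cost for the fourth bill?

Claim 1 ($12,769): $1,044 finishes the deductible; $11,725 goes to coinsurance; member's 20% is $2,345. Member owes $3,389 (running OOP $3,389).
Claim 2 ($520): deductible already satisfied, so member's share is 20% × $520 = $104. Member owes $104 (running OOP $3,493).
Claim 3 ($237): deductible met; 20% of $237 = $47.40. Member pays $47.40; OOP now $3,540.40.
Claim 4 ($2,936): 20% coinsurance on $2,936 = $587.20. That would push OOP to $4,127.60, over the $3,575 cap, so member pays $3,575 − $3,540.40 = $34.60.

$34.60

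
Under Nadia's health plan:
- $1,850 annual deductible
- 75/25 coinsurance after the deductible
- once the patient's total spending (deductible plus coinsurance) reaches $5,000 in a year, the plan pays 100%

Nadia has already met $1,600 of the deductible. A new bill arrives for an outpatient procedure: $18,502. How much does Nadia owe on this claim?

$3,400

$1,600 of the $1,850 deductible is already met, leaving $250.
After the $250 deductible portion, $18,502 − $250 = $18,252 is subject to coinsurance.
Coinsurance: $18,252 × 25% = $4,563.
So the patient owes $250 + $4,563 = $4,813 before any cap.
Adding $4,813 to the $1,600 already spent would give $6,413, which exceeds the $5,000 cap; the patient pays just $5,000 − $1,600 = $3,400.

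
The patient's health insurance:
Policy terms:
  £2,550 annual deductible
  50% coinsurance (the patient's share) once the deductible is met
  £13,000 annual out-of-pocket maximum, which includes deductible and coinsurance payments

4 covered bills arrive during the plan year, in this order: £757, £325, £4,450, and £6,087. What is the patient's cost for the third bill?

£2,959

Bill 1, £757: entire amount goes to the deductible. Patient owes £757 (running OOP £757).
Bill 2, £325: fully absorbed by the deductible. Cost to patient: £325. OOP to date £1,082.
Bill 3, £4,450: £1,468 finishes the deductible; £2,982 goes to coinsurance; 50% of £2,982 = £1,491. Patient pays £2,959; OOP now £4,041.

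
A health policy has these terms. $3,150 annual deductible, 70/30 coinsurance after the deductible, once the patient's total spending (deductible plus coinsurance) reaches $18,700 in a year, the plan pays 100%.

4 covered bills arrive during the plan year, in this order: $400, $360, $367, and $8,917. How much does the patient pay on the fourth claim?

$4,091.20

#1 ($400): fully absorbed by the deductible. Patient pays $400; OOP now $400.
#2 ($360): fully absorbed by the deductible. Patient pays $360; OOP now $760.
#3 ($367): fully absorbed by the deductible. Patient pays $367; OOP now $1,127.
#4 ($8,917): $2,023 finishes the deductible; $6,894 goes to coinsurance; coinsurance $6,894 × 30% = $2,068.20. Patient pays $4,091.20; OOP now $5,218.20.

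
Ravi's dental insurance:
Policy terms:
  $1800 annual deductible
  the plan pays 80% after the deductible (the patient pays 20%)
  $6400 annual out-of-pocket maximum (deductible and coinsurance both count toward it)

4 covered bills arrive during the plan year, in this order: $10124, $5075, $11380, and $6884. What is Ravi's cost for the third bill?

#1 ($10124): $1800 finishes the deductible; $8324 goes to coinsurance; 20% of $8324 = $1664.80. Patient pays $3464.80; OOP now $3464.80.
#2 ($5075): deductible already satisfied, so patient's share is 20% × $5075 = $1015. Patient owes $1015 (running OOP $4479.80).
#3 ($11380): deductible already satisfied, so patient's share is 20% × $11380 = $2276. That would push OOP to $6755.80, over the $6400 cap, so patient pays $6400 − $4479.80 = $1920.20.

$1920.20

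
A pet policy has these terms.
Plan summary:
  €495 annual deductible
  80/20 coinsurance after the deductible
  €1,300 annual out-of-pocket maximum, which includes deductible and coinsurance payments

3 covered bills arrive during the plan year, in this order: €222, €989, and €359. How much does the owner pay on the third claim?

€71.80

Claim 1 — €222: fully absorbed by the deductible. Owner pays €222; OOP now €222.
Claim 2 — €989: €273 to deductible, leaving €716; 20% of €716 = €143.20. Owner owes €416.20 (running OOP €638.20).
Claim 3 — €359: deductible already satisfied, so owner's share is 20% × €359 = €71.80. Owner owes €71.80 (running OOP €710).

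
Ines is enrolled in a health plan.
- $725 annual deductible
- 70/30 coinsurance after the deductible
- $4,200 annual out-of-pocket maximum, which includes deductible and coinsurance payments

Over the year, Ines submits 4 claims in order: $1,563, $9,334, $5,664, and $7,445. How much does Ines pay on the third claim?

Claim 1 — $1,563: deductible takes $725, $838 remains; 30% of $838 = $251.40. Cost to patient: $976.40. OOP to date $976.40.
Claim 2 — $9,334: deductible met; 30% of $9,334 = $2,800.20. Patient pays $2,800.20; OOP now $3,776.60.
Claim 3 — $5,664: deductible already satisfied, so patient's share is 30% × $5,664 = $1,699.20. OOP would hit $5,475.80 > $4,200, so the cap limits the patient to $4,200 − $3,776.60 = $423.40.

$423.40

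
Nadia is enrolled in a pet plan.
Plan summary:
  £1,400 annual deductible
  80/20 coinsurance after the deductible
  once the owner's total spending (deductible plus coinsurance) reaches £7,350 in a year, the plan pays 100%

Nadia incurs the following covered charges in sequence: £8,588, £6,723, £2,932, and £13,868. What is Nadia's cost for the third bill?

Claim 1 (£8,588): £1,400 finishes the deductible; £7,188 goes to coinsurance; 20% of £7,188 = £1,437.60. Owner owes £2,837.60 (running OOP £2,837.60).
Claim 2 (£6,723): deductible already satisfied, so owner's share is 20% × £6,723 = £1,344.60. Owner pays £1,344.60; OOP now £4,182.20.
Claim 3 (£2,932): deductible met; 20% of £2,932 = £586.40. Owner owes £586.40 (running OOP £4,768.60).

£586.40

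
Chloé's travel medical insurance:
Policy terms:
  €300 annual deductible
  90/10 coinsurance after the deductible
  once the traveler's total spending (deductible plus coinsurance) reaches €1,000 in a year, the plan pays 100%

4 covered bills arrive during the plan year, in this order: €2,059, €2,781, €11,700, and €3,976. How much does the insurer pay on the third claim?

Claim 1 (€2,059): €300 to deductible, leaving €1,759; traveler's 10% is €175.90. Traveler pays €475.90; OOP now €475.90. Plan pays €2,059 − €475.90 = €1,583.10.
Claim 2 (€2,781): deductible met; 10% of €2,781 = €278.10. Cost to traveler: €278.10. OOP to date €754. Insurer: €2,781 − €278.10 = €2,502.90.
Claim 3 (€11,700): deductible met; 10% of €11,700 = €1,170. OOP would hit €1,924 > €1,000, so the cap limits the traveler to €1,000 − €754 = €246. Plan pays €11,700 − €246 = €11,454.

€11,454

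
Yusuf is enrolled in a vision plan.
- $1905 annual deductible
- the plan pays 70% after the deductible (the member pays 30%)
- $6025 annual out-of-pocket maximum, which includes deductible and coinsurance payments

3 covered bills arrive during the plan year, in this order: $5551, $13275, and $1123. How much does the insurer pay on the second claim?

$10248.80

Claim 1 ($5551): $1905 to deductible, leaving $3646; 30% of $3646 = $1093.80. Cost to member: $2998.80. OOP to date $2998.80. Plan pays $5551 − $2998.80 = $2552.20.
Claim 2 ($13275): deductible already satisfied, so member's share is 30% × $13275 = $3982.50. That would push OOP to $6981.30, over the $6025 cap, so member pays $6025 − $2998.80 = $3026.20. Plan pays $13275 − $3026.20 = $10248.80.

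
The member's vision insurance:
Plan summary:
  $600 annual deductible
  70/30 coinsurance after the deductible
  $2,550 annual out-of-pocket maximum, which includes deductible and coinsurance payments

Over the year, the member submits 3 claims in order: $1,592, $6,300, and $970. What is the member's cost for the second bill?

$1,652.40

Claim 1 — $1,592: $600 to deductible, leaving $992; coinsurance $992 × 30% = $297.60. Cost to member: $897.60. OOP to date $897.60.
Claim 2 — $6,300: 30% coinsurance on $6,300 = $1,890. OOP would hit $2,787.60 > $2,550, so the cap limits the member to $2,550 − $897.60 = $1,652.40.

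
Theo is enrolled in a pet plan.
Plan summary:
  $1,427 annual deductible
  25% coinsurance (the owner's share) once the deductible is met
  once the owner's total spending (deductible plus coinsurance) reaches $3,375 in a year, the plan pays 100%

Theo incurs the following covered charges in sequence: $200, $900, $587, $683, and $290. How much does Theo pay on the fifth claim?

Bill 1, $200: entire amount goes to the deductible. Owner pays $200; OOP now $200.
Bill 2, $900: all of it applies to the deductible. Owner pays $900; OOP now $1,100.
Bill 3, $587: deductible takes $327, $260 remains; coinsurance $260 × 25% = $65. Cost to owner: $392. OOP to date $1,492.
Bill 4, $683: 25% coinsurance on $683 = $170.75. Owner pays $170.75; OOP now $1,662.75.
Bill 5, $290: 25% coinsurance on $290 = $72.50. Owner owes $72.50 (running OOP $1,735.25).

$72.50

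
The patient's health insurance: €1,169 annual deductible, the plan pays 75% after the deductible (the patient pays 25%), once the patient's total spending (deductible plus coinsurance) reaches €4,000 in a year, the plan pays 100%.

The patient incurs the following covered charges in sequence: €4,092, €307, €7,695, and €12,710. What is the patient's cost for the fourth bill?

€99.75

Claim 1 (€4,092): €1,169 to deductible, leaving €2,923; coinsurance €2,923 × 25% = €730.75. Cost to patient: €1,899.75. OOP to date €1,899.75.
Claim 2 (€307): 25% coinsurance on €307 = €76.75. Cost to patient: €76.75. OOP to date €1,976.50.
Claim 3 (€7,695): deductible already satisfied, so patient's share is 25% × €7,695 = €1,923.75. Patient owes €1,923.75 (running OOP €3,900.25).
Claim 4 (€12,710): 25% coinsurance on €12,710 = €3,177.50. OOP would hit €7,077.75 > €4,000, so the cap limits the patient to €4,000 − €3,900.25 = €99.75.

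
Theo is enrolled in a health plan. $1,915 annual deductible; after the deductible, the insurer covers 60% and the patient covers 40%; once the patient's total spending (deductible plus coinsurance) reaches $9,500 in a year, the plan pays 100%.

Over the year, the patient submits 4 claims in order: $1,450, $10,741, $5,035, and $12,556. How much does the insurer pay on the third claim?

$3,021

Claim 1 — $1,450: entire amount goes to the deductible. Patient owes $1,450 (running OOP $1,450). Insurer: $1,450 − $1,450 = $0.
Claim 2 — $10,741: $465 to deductible, leaving $10,276; 40% of $10,276 = $4,110.40. Cost to patient: $4,575.40. OOP to date $6,025.40. Plan pays $10,741 − $4,575.40 = $6,165.60.
Claim 3 — $5,035: 40% coinsurance on $5,035 = $2,014. Cost to patient: $2,014. OOP to date $8,039.40. Insurer: $5,035 − $2,014 = $3,021.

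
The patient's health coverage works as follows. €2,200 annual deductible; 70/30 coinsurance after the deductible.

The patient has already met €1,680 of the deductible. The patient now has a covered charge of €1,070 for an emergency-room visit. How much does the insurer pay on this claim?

€385

€1,680 of the €2,200 deductible is already met, leaving €520.
The remaining €550 (= €1,070 − €520) moves to coinsurance.
Coinsurance: €550 × 30% = €165.
That puts the patient's cost at €520 + €165 = €685.
Insurer pays the balance: €1,070 − €685 = €385.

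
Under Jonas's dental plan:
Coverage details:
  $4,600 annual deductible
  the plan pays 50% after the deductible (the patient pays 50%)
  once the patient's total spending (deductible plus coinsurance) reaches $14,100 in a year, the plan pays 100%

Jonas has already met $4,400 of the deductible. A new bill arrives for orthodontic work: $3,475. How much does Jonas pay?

$1,837.50

Deductible still to meet: $4,600 − $4,400 = $200.
That leaves $3,475 − $200 = $3,275 for coinsurance.
50% of $3,275 = $1,637.50 falls to the patient.
So the patient owes $200 + $1,637.50 = $1,837.50 before any cap.
Cumulative spending $4,400 + $1,837.50 = $6,237.50 stays under the $14,100 maximum.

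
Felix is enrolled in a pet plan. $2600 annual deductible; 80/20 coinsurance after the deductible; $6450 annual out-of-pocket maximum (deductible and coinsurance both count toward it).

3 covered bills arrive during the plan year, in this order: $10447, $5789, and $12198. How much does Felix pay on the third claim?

Claim 1 ($10447): $2600 finishes the deductible; $7847 goes to coinsurance; owner's 20% is $1569.40. Cost to owner: $4169.40. OOP to date $4169.40.
Claim 2 ($5789): deductible already satisfied, so owner's share is 20% × $5789 = $1157.80. Cost to owner: $1157.80. OOP to date $5327.20.
Claim 3 ($12198): deductible already satisfied, so owner's share is 20% × $12198 = $2439.60. That would push OOP to $7766.80, over the $6450 cap, so owner pays $6450 − $5327.20 = $1122.80.

$1122.80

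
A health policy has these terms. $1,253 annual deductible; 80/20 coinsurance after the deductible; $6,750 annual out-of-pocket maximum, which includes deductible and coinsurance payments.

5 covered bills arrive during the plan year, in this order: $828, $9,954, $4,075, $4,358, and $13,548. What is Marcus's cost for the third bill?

Claim 1 — $828: all of it applies to the deductible. Cost to patient: $828. OOP to date $828.
Claim 2 — $9,954: $425 finishes the deductible; $9,529 goes to coinsurance; patient's 20% is $1,905.80. Patient owes $2,330.80 (running OOP $3,158.80).
Claim 3 — $4,075: 20% coinsurance on $4,075 = $815. Patient owes $815 (running OOP $3,973.80).

$815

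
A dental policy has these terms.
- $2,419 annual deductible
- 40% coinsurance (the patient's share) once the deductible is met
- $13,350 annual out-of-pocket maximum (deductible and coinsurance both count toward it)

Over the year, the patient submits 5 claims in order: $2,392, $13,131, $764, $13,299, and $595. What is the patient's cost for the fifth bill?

$64.20

#1 ($2,392): entire amount goes to the deductible. Cost to patient: $2,392. OOP to date $2,392.
#2 ($13,131): $27 to deductible, leaving $13,104; patient's 40% is $5,241.60. Patient pays $5,268.60; OOP now $7,660.60.
#3 ($764): deductible met; 40% of $764 = $305.60. Cost to patient: $305.60. OOP to date $7,966.20.
#4 ($13,299): deductible met; 40% of $13,299 = $5,319.60. Patient owes $5,319.60 (running OOP $13,285.80).
#5 ($595): deductible met; 40% of $595 = $238. Adding that to $13,285.80 gives $13,523.80, past the $13,350 cap; patient pays only $13,350 − $13,285.80 = $64.20.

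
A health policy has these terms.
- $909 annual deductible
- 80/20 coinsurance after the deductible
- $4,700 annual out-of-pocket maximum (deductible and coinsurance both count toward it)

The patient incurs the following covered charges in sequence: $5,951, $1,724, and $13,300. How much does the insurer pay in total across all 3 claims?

Claim 1 — $5,951: deductible takes $909, $5,042 remains; patient's 20% is $1,008.40. Patient pays $1,917.40; OOP now $1,917.40. Plan pays $5,951 − $1,917.40 = $4,033.60.
Claim 2 — $1,724: deductible already satisfied, so patient's share is 20% × $1,724 = $344.80. Patient owes $344.80 (running OOP $2,262.20). Plan pays $1,724 − $344.80 = $1,379.20.
Claim 3 — $13,300: 20% coinsurance on $13,300 = $2,660. OOP would hit $4,922.20 > $4,700, so the cap limits the patient to $4,700 − $2,262.20 = $2,437.80. Plan pays $13,300 − $2,437.80 = $10,862.20.
Insurer total = bills − patient's total = $20,975 − $4,700 = $16,275.

$16,275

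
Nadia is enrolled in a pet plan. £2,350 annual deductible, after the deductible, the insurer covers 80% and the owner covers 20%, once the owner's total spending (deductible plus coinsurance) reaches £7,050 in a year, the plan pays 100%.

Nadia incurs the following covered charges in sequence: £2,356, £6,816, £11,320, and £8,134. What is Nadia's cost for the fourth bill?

£1,071.60

Claim 1 (£2,356): £2,350 to deductible, leaving £6; 20% of £6 = £1.20. Owner owes £2,351.20 (running OOP £2,351.20).
Claim 2 (£6,816): deductible already satisfied, so owner's share is 20% × £6,816 = £1,363.20. Cost to owner: £1,363.20. OOP to date £3,714.40.
Claim 3 (£11,320): 20% coinsurance on £11,320 = £2,264. Owner owes £2,264 (running OOP £5,978.40).
Claim 4 (£8,134): deductible met; 20% of £8,134 = £1,626.80. That would push OOP to £7,605.20, over the £7,050 cap, so owner pays £7,050 − £5,978.40 = £1,071.60.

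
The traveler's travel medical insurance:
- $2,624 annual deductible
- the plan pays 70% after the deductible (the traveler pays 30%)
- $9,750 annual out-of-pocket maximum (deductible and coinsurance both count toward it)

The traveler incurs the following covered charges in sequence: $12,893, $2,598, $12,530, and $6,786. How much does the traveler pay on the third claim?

$3,265.90

Claim 1 ($12,893): deductible takes $2,624, $10,269 remains; traveler's 30% is $3,080.70. Traveler pays $5,704.70; OOP now $5,704.70.
Claim 2 ($2,598): deductible already satisfied, so traveler's share is 30% × $2,598 = $779.40. Cost to traveler: $779.40. OOP to date $6,484.10.
Claim 3 ($12,530): 30% coinsurance on $12,530 = $3,759. Adding that to $6,484.10 gives $10,243.10, past the $9,750 cap; traveler pays only $9,750 − $6,484.10 = $3,265.90.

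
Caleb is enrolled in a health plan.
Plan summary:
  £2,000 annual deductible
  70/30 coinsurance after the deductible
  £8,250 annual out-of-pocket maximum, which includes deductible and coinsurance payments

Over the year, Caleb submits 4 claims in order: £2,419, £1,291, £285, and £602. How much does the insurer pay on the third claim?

Bill 1, £2,419: £2,000 to deductible, leaving £419; 30% of £419 = £125.70. Patient owes £2,125.70 (running OOP £2,125.70). Insurer: £2,419 − £2,125.70 = £293.30.
Bill 2, £1,291: deductible already satisfied, so patient's share is 30% × £1,291 = £387.30. Cost to patient: £387.30. OOP to date £2,513. Insurer: £1,291 − £387.30 = £903.70.
Bill 3, £285: deductible already satisfied, so patient's share is 30% × £285 = £85.50. Cost to patient: £85.50. OOP to date £2,598.50. Plan pays £285 − £85.50 = £199.50.

£199.50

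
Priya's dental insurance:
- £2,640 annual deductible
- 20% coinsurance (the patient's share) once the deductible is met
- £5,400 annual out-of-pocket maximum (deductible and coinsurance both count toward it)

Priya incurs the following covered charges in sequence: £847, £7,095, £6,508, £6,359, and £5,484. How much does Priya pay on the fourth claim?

Bill 1, £847: all of it applies to the deductible. Cost to patient: £847. OOP to date £847.
Bill 2, £7,095: £1,793 to deductible, leaving £5,302; 20% of £5,302 = £1,060.40. Cost to patient: £2,853.40. OOP to date £3,700.40.
Bill 3, £6,508: deductible met; 20% of £6,508 = £1,301.60. Cost to patient: £1,301.60. OOP to date £5,002.
Bill 4, £6,359: 20% coinsurance on £6,359 = £1,271.80. Adding that to £5,002 gives £6,273.80, past the £5,400 cap; patient pays only £5,400 − £5,002 = £398.

£398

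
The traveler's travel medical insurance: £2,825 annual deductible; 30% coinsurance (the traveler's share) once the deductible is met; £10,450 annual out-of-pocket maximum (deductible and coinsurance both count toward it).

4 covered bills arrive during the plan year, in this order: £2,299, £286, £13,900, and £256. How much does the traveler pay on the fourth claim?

#1 (£2,299): entire amount goes to the deductible. Traveler owes £2,299 (running OOP £2,299).
#2 (£286): entire amount goes to the deductible. Traveler owes £286 (running OOP £2,585).
#3 (£13,900): £240 finishes the deductible; £13,660 goes to coinsurance; coinsurance £13,660 × 30% = £4,098. Traveler owes £4,338 (running OOP £6,923).
#4 (£256): deductible met; 30% of £256 = £76.80. Cost to traveler: £76.80. OOP to date £6,999.80.

£76.80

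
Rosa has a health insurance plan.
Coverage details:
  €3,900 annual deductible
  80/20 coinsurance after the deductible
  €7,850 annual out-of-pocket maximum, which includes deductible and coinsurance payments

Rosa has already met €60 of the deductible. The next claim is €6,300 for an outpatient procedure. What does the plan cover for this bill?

€1,968

Deductible still to meet: €3,900 − €60 = €3,840.
That leaves €6,300 − €3,840 = €2,460 for coinsurance.
20% of €2,460 = €492 falls to the patient.
That puts the patient's cost at €3,840 + €492 = €4,332 before any cap.
Total out-of-pocket so far would be €60 + €4,332 = €4,392, below the €7,850 cap — no reduction.
The plan picks up €6,300 − €4,332 = €1,968.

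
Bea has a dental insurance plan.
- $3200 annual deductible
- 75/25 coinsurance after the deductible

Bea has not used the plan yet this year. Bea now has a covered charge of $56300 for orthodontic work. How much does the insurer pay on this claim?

Deductible not yet touched, so the first $3200 of the bill goes to the deductible.
That leaves $56300 − $3200 = $53100 for coinsurance.
25% of $53100 = $13275 falls to the patient.
Patient responsibility: $3200 + $13275 = $16475.
The plan picks up $56300 − $16475 = $39825.

$39825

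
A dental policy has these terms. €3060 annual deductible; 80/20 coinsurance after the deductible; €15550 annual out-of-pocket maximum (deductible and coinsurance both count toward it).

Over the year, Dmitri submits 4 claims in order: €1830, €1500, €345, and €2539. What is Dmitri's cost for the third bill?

Claim 1 (€1830): all of it applies to the deductible. Patient owes €1830 (running OOP €1830).
Claim 2 (€1500): €1230 finishes the deductible; €270 goes to coinsurance; 20% of €270 = €54. Patient owes €1284 (running OOP €3114).
Claim 3 (€345): 20% coinsurance on €345 = €69. Cost to patient: €69. OOP to date €3183.

€69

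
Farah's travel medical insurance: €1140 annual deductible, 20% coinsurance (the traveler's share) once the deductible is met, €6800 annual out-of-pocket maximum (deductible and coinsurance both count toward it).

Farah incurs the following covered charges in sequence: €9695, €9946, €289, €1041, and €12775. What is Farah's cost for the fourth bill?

Claim 1 — €9695: €1140 to deductible, leaving €8555; coinsurance €8555 × 20% = €1711. Traveler owes €2851 (running OOP €2851).
Claim 2 — €9946: deductible already satisfied, so traveler's share is 20% × €9946 = €1989.20. Traveler pays €1989.20; OOP now €4840.20.
Claim 3 — €289: 20% coinsurance on €289 = €57.80. Cost to traveler: €57.80. OOP to date €4898.
Claim 4 — €1041: deductible met; 20% of €1041 = €208.20. Traveler owes €208.20 (running OOP €5106.20).

€208.20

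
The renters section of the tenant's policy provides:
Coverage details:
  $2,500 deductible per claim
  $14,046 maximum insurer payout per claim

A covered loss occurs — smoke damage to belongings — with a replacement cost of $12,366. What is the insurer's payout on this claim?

Subtract the deductible: $12,366 − $2,500 = $9,866.
$9,866 is within the $14,046 limit, so the insurer pays $9,866.

$9,866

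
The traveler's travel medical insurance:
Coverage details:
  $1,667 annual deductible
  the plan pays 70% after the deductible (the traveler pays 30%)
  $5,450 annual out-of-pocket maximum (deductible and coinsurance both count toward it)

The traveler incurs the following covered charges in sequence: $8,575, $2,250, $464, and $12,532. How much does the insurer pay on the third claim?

Claim 1 — $8,575: $1,667 finishes the deductible; $6,908 goes to coinsurance; traveler's 30% is $2,072.40. Cost to traveler: $3,739.40. OOP to date $3,739.40. Insurer: $8,575 − $3,739.40 = $4,835.60.
Claim 2 — $2,250: deductible met; 30% of $2,250 = $675. Traveler owes $675 (running OOP $4,414.40). Plan pays $2,250 − $675 = $1,575.
Claim 3 — $464: deductible met; 30% of $464 = $139.20. Traveler owes $139.20 (running OOP $4,553.60). Insurer: $464 − $139.20 = $324.80.

$324.80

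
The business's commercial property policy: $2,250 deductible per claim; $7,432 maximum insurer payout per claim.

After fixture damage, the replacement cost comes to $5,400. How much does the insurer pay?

Subtract the deductible: $5,400 − $2,250 = $3,150.
That's under the $7,432 cap, so the insurer reimburses the full $3,150.

$3,150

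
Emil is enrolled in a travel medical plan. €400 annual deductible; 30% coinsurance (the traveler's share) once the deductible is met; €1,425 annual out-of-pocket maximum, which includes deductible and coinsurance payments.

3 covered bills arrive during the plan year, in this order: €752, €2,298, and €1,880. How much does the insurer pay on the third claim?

Claim 1 (€752): €400 finishes the deductible; €352 goes to coinsurance; 30% of €352 = €105.60. Traveler owes €505.60 (running OOP €505.60). Plan pays €752 − €505.60 = €246.40.
Claim 2 (€2,298): deductible met; 30% of €2,298 = €689.40. Cost to traveler: €689.40. OOP to date €1,195. Plan pays €2,298 − €689.40 = €1,608.60.
Claim 3 (€1,880): 30% coinsurance on €1,880 = €564. OOP would hit €1,759 > €1,425, so the cap limits the traveler to €1,425 − €1,195 = €230. Insurer: €1,880 − €230 = €1,650.

€1,650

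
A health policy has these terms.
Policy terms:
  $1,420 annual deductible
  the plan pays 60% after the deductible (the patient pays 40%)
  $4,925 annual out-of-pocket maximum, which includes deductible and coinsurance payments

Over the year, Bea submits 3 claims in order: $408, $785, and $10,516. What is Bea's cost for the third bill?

$3,732

Bill 1, $408: entire amount goes to the deductible. Patient pays $408; OOP now $408.
Bill 2, $785: fully absorbed by the deductible. Cost to patient: $785. OOP to date $1,193.
Bill 3, $10,516: deductible takes $227, $10,289 remains; coinsurance $10,289 × 40% = $4,115.60. Claim cost before the cap: $227 + $4,115.60 = $4,342.60. Adding that to $1,193 gives $5,535.60, past the $4,925 cap; patient pays only $4,925 − $1,193 = $3,732.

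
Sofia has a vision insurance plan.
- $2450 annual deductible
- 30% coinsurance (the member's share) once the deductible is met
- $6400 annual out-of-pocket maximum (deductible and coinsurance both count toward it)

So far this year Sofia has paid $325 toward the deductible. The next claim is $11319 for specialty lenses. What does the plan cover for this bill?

Remaining deductible: $2450 − $325 = $2125.
That leaves $11319 − $2125 = $9194 for coinsurance.
30% of $9194 = $2758.20 falls to the member.
Member responsibility before any cap: $2125 + $2758.20 = $4883.20.
Cumulative spending $325 + $4883.20 = $5208.20 stays under the $6400 maximum.
The insurer covers the remainder: $11319 − $4883.20 = $6435.80.

$6435.80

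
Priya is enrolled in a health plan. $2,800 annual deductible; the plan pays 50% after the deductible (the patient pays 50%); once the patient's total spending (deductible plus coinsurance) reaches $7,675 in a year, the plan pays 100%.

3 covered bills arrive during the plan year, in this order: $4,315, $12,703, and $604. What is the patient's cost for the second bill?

$4,117.50

#1 ($4,315): deductible takes $2,800, $1,515 remains; 50% of $1,515 = $757.50. Patient pays $3,557.50; OOP now $3,557.50.
#2 ($12,703): deductible met; 50% of $12,703 = $6,351.50. Adding that to $3,557.50 gives $9,909, past the $7,675 cap; patient pays only $7,675 − $3,557.50 = $4,117.50.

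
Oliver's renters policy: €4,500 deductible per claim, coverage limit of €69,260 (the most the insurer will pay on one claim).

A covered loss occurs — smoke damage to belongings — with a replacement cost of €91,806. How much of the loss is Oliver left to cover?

€22,546

Less the €4,500 deductible: €91,806 − €4,500 = €87,306.
The €69,260 per-incident cap binds; insurer pays €69,260.
The tenant bears the rest of the original loss: €91,806 − €69,260 = €22,546.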